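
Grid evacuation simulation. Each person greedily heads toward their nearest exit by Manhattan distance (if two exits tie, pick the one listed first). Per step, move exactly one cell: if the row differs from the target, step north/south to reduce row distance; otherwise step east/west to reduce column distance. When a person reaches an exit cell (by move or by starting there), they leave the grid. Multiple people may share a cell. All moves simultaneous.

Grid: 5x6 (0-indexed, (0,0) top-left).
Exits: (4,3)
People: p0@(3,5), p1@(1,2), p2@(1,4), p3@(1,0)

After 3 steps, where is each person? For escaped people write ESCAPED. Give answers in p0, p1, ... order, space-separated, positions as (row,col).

Step 1: p0:(3,5)->(4,5) | p1:(1,2)->(2,2) | p2:(1,4)->(2,4) | p3:(1,0)->(2,0)
Step 2: p0:(4,5)->(4,4) | p1:(2,2)->(3,2) | p2:(2,4)->(3,4) | p3:(2,0)->(3,0)
Step 3: p0:(4,4)->(4,3)->EXIT | p1:(3,2)->(4,2) | p2:(3,4)->(4,4) | p3:(3,0)->(4,0)

ESCAPED (4,2) (4,4) (4,0)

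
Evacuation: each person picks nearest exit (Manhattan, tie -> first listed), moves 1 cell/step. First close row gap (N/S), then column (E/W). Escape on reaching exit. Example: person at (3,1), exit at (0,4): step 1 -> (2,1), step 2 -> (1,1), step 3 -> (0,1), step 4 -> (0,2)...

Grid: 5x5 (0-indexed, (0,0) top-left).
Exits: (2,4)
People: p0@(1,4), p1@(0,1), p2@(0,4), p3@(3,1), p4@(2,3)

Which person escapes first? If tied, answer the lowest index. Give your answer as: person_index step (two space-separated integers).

Answer: 0 1

Derivation:
Step 1: p0:(1,4)->(2,4)->EXIT | p1:(0,1)->(1,1) | p2:(0,4)->(1,4) | p3:(3,1)->(2,1) | p4:(2,3)->(2,4)->EXIT
Step 2: p0:escaped | p1:(1,1)->(2,1) | p2:(1,4)->(2,4)->EXIT | p3:(2,1)->(2,2) | p4:escaped
Step 3: p0:escaped | p1:(2,1)->(2,2) | p2:escaped | p3:(2,2)->(2,3) | p4:escaped
Step 4: p0:escaped | p1:(2,2)->(2,3) | p2:escaped | p3:(2,3)->(2,4)->EXIT | p4:escaped
Step 5: p0:escaped | p1:(2,3)->(2,4)->EXIT | p2:escaped | p3:escaped | p4:escaped
Exit steps: [1, 5, 2, 4, 1]
First to escape: p0 at step 1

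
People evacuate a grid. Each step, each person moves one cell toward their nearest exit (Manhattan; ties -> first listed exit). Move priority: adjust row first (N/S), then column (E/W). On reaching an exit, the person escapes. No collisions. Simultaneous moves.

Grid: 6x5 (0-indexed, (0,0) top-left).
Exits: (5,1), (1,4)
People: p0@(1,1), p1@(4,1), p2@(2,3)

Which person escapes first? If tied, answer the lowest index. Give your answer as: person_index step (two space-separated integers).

Step 1: p0:(1,1)->(1,2) | p1:(4,1)->(5,1)->EXIT | p2:(2,3)->(1,3)
Step 2: p0:(1,2)->(1,3) | p1:escaped | p2:(1,3)->(1,4)->EXIT
Step 3: p0:(1,3)->(1,4)->EXIT | p1:escaped | p2:escaped
Exit steps: [3, 1, 2]
First to escape: p1 at step 1

Answer: 1 1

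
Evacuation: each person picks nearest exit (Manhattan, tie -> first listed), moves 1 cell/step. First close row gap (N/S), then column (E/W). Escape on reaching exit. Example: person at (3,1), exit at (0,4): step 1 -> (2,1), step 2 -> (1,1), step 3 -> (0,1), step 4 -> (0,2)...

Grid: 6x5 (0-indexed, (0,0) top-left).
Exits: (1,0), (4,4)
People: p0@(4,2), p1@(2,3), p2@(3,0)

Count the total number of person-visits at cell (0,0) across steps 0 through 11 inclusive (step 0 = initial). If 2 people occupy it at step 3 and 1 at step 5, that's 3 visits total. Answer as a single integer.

Step 0: p0@(4,2) p1@(2,3) p2@(3,0) -> at (0,0): 0 [-], cum=0
Step 1: p0@(4,3) p1@(3,3) p2@(2,0) -> at (0,0): 0 [-], cum=0
Step 2: p0@ESC p1@(4,3) p2@ESC -> at (0,0): 0 [-], cum=0
Step 3: p0@ESC p1@ESC p2@ESC -> at (0,0): 0 [-], cum=0
Total visits = 0

Answer: 0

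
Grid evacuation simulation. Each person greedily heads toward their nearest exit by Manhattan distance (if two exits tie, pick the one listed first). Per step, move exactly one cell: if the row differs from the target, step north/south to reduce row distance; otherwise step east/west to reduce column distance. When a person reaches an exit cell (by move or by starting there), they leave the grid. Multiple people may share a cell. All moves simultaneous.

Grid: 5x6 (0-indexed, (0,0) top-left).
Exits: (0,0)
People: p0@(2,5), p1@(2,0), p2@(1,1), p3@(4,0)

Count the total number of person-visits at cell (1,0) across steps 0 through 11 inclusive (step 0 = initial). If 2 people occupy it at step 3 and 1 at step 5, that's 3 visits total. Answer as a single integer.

Answer: 2

Derivation:
Step 0: p0@(2,5) p1@(2,0) p2@(1,1) p3@(4,0) -> at (1,0): 0 [-], cum=0
Step 1: p0@(1,5) p1@(1,0) p2@(0,1) p3@(3,0) -> at (1,0): 1 [p1], cum=1
Step 2: p0@(0,5) p1@ESC p2@ESC p3@(2,0) -> at (1,0): 0 [-], cum=1
Step 3: p0@(0,4) p1@ESC p2@ESC p3@(1,0) -> at (1,0): 1 [p3], cum=2
Step 4: p0@(0,3) p1@ESC p2@ESC p3@ESC -> at (1,0): 0 [-], cum=2
Step 5: p0@(0,2) p1@ESC p2@ESC p3@ESC -> at (1,0): 0 [-], cum=2
Step 6: p0@(0,1) p1@ESC p2@ESC p3@ESC -> at (1,0): 0 [-], cum=2
Step 7: p0@ESC p1@ESC p2@ESC p3@ESC -> at (1,0): 0 [-], cum=2
Total visits = 2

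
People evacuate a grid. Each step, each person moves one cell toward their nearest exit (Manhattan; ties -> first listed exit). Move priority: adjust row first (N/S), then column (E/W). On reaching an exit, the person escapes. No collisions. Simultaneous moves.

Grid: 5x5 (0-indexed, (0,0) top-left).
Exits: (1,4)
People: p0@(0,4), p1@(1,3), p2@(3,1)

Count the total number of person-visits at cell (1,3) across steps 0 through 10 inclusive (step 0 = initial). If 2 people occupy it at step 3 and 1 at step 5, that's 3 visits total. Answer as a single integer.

Answer: 2

Derivation:
Step 0: p0@(0,4) p1@(1,3) p2@(3,1) -> at (1,3): 1 [p1], cum=1
Step 1: p0@ESC p1@ESC p2@(2,1) -> at (1,3): 0 [-], cum=1
Step 2: p0@ESC p1@ESC p2@(1,1) -> at (1,3): 0 [-], cum=1
Step 3: p0@ESC p1@ESC p2@(1,2) -> at (1,3): 0 [-], cum=1
Step 4: p0@ESC p1@ESC p2@(1,3) -> at (1,3): 1 [p2], cum=2
Step 5: p0@ESC p1@ESC p2@ESC -> at (1,3): 0 [-], cum=2
Total visits = 2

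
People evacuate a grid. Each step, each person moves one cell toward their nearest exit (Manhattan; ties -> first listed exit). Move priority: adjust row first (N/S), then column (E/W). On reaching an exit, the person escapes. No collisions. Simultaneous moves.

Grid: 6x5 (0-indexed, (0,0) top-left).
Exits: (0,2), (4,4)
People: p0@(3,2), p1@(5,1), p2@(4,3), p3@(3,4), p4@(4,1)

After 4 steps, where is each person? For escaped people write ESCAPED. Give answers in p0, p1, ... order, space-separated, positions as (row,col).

Step 1: p0:(3,2)->(2,2) | p1:(5,1)->(4,1) | p2:(4,3)->(4,4)->EXIT | p3:(3,4)->(4,4)->EXIT | p4:(4,1)->(4,2)
Step 2: p0:(2,2)->(1,2) | p1:(4,1)->(4,2) | p2:escaped | p3:escaped | p4:(4,2)->(4,3)
Step 3: p0:(1,2)->(0,2)->EXIT | p1:(4,2)->(4,3) | p2:escaped | p3:escaped | p4:(4,3)->(4,4)->EXIT
Step 4: p0:escaped | p1:(4,3)->(4,4)->EXIT | p2:escaped | p3:escaped | p4:escaped

ESCAPED ESCAPED ESCAPED ESCAPED ESCAPED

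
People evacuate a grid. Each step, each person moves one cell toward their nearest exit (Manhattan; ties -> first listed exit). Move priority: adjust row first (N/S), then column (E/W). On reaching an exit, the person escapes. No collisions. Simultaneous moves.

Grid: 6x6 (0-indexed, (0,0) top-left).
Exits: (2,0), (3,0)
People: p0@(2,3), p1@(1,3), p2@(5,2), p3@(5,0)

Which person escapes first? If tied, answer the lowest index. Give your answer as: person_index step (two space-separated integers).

Answer: 3 2

Derivation:
Step 1: p0:(2,3)->(2,2) | p1:(1,3)->(2,3) | p2:(5,2)->(4,2) | p3:(5,0)->(4,0)
Step 2: p0:(2,2)->(2,1) | p1:(2,3)->(2,2) | p2:(4,2)->(3,2) | p3:(4,0)->(3,0)->EXIT
Step 3: p0:(2,1)->(2,0)->EXIT | p1:(2,2)->(2,1) | p2:(3,2)->(3,1) | p3:escaped
Step 4: p0:escaped | p1:(2,1)->(2,0)->EXIT | p2:(3,1)->(3,0)->EXIT | p3:escaped
Exit steps: [3, 4, 4, 2]
First to escape: p3 at step 2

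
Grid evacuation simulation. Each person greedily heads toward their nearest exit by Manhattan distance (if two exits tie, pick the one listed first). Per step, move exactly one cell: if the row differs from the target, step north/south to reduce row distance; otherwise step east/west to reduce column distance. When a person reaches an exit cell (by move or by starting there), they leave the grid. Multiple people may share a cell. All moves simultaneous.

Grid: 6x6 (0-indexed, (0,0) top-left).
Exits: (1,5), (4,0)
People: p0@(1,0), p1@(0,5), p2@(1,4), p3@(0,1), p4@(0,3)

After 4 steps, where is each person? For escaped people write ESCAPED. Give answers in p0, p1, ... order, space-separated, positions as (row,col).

Step 1: p0:(1,0)->(2,0) | p1:(0,5)->(1,5)->EXIT | p2:(1,4)->(1,5)->EXIT | p3:(0,1)->(1,1) | p4:(0,3)->(1,3)
Step 2: p0:(2,0)->(3,0) | p1:escaped | p2:escaped | p3:(1,1)->(1,2) | p4:(1,3)->(1,4)
Step 3: p0:(3,0)->(4,0)->EXIT | p1:escaped | p2:escaped | p3:(1,2)->(1,3) | p4:(1,4)->(1,5)->EXIT
Step 4: p0:escaped | p1:escaped | p2:escaped | p3:(1,3)->(1,4) | p4:escaped

ESCAPED ESCAPED ESCAPED (1,4) ESCAPED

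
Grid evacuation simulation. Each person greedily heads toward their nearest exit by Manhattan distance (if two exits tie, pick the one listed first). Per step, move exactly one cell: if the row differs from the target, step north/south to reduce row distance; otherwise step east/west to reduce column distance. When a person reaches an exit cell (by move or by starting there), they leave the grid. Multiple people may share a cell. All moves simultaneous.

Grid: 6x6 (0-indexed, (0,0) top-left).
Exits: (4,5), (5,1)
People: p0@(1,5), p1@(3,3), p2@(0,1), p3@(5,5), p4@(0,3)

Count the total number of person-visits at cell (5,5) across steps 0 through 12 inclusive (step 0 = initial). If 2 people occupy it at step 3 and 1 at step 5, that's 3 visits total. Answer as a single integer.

Answer: 1

Derivation:
Step 0: p0@(1,5) p1@(3,3) p2@(0,1) p3@(5,5) p4@(0,3) -> at (5,5): 1 [p3], cum=1
Step 1: p0@(2,5) p1@(4,3) p2@(1,1) p3@ESC p4@(1,3) -> at (5,5): 0 [-], cum=1
Step 2: p0@(3,5) p1@(4,4) p2@(2,1) p3@ESC p4@(2,3) -> at (5,5): 0 [-], cum=1
Step 3: p0@ESC p1@ESC p2@(3,1) p3@ESC p4@(3,3) -> at (5,5): 0 [-], cum=1
Step 4: p0@ESC p1@ESC p2@(4,1) p3@ESC p4@(4,3) -> at (5,5): 0 [-], cum=1
Step 5: p0@ESC p1@ESC p2@ESC p3@ESC p4@(4,4) -> at (5,5): 0 [-], cum=1
Step 6: p0@ESC p1@ESC p2@ESC p3@ESC p4@ESC -> at (5,5): 0 [-], cum=1
Total visits = 1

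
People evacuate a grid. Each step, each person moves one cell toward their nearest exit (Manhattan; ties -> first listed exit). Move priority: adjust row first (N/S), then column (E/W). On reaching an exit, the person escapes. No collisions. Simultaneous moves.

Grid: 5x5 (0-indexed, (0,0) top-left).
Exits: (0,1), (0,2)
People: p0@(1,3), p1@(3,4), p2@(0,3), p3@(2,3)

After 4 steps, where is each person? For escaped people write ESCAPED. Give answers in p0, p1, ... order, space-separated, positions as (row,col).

Step 1: p0:(1,3)->(0,3) | p1:(3,4)->(2,4) | p2:(0,3)->(0,2)->EXIT | p3:(2,3)->(1,3)
Step 2: p0:(0,3)->(0,2)->EXIT | p1:(2,4)->(1,4) | p2:escaped | p3:(1,3)->(0,3)
Step 3: p0:escaped | p1:(1,4)->(0,4) | p2:escaped | p3:(0,3)->(0,2)->EXIT
Step 4: p0:escaped | p1:(0,4)->(0,3) | p2:escaped | p3:escaped

ESCAPED (0,3) ESCAPED ESCAPED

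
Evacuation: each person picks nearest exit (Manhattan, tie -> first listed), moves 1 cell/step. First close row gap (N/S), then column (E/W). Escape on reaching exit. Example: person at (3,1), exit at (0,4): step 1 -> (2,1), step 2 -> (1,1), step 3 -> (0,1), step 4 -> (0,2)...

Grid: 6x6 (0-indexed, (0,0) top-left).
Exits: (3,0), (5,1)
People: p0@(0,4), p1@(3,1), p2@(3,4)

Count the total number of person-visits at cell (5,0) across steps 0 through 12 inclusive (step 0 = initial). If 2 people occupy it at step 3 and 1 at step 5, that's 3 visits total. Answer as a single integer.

Answer: 0

Derivation:
Step 0: p0@(0,4) p1@(3,1) p2@(3,4) -> at (5,0): 0 [-], cum=0
Step 1: p0@(1,4) p1@ESC p2@(3,3) -> at (5,0): 0 [-], cum=0
Step 2: p0@(2,4) p1@ESC p2@(3,2) -> at (5,0): 0 [-], cum=0
Step 3: p0@(3,4) p1@ESC p2@(3,1) -> at (5,0): 0 [-], cum=0
Step 4: p0@(3,3) p1@ESC p2@ESC -> at (5,0): 0 [-], cum=0
Step 5: p0@(3,2) p1@ESC p2@ESC -> at (5,0): 0 [-], cum=0
Step 6: p0@(3,1) p1@ESC p2@ESC -> at (5,0): 0 [-], cum=0
Step 7: p0@ESC p1@ESC p2@ESC -> at (5,0): 0 [-], cum=0
Total visits = 0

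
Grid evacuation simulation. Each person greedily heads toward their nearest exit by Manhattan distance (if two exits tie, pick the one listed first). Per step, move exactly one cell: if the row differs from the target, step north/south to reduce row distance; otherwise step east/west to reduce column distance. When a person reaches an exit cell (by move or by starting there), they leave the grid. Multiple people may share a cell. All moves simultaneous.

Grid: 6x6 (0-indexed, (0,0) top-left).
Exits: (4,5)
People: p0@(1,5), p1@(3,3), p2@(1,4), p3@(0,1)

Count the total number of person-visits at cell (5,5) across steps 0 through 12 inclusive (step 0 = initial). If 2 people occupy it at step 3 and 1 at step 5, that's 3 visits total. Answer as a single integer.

Answer: 0

Derivation:
Step 0: p0@(1,5) p1@(3,3) p2@(1,4) p3@(0,1) -> at (5,5): 0 [-], cum=0
Step 1: p0@(2,5) p1@(4,3) p2@(2,4) p3@(1,1) -> at (5,5): 0 [-], cum=0
Step 2: p0@(3,5) p1@(4,4) p2@(3,4) p3@(2,1) -> at (5,5): 0 [-], cum=0
Step 3: p0@ESC p1@ESC p2@(4,4) p3@(3,1) -> at (5,5): 0 [-], cum=0
Step 4: p0@ESC p1@ESC p2@ESC p3@(4,1) -> at (5,5): 0 [-], cum=0
Step 5: p0@ESC p1@ESC p2@ESC p3@(4,2) -> at (5,5): 0 [-], cum=0
Step 6: p0@ESC p1@ESC p2@ESC p3@(4,3) -> at (5,5): 0 [-], cum=0
Step 7: p0@ESC p1@ESC p2@ESC p3@(4,4) -> at (5,5): 0 [-], cum=0
Step 8: p0@ESC p1@ESC p2@ESC p3@ESC -> at (5,5): 0 [-], cum=0
Total visits = 0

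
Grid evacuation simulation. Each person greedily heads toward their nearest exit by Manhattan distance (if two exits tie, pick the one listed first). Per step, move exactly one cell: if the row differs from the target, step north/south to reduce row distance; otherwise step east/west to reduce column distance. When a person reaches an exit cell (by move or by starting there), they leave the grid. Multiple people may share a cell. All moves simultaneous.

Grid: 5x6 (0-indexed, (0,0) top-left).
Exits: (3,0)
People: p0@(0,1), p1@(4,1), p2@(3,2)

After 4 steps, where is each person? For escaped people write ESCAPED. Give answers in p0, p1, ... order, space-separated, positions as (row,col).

Step 1: p0:(0,1)->(1,1) | p1:(4,1)->(3,1) | p2:(3,2)->(3,1)
Step 2: p0:(1,1)->(2,1) | p1:(3,1)->(3,0)->EXIT | p2:(3,1)->(3,0)->EXIT
Step 3: p0:(2,1)->(3,1) | p1:escaped | p2:escaped
Step 4: p0:(3,1)->(3,0)->EXIT | p1:escaped | p2:escaped

ESCAPED ESCAPED ESCAPED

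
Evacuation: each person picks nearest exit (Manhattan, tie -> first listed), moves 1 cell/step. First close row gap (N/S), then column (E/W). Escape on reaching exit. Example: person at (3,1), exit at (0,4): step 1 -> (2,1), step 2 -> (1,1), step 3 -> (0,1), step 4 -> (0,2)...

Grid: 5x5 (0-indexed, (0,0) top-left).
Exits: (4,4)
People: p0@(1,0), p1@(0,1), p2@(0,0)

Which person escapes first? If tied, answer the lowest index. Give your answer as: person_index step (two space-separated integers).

Answer: 0 7

Derivation:
Step 1: p0:(1,0)->(2,0) | p1:(0,1)->(1,1) | p2:(0,0)->(1,0)
Step 2: p0:(2,0)->(3,0) | p1:(1,1)->(2,1) | p2:(1,0)->(2,0)
Step 3: p0:(3,0)->(4,0) | p1:(2,1)->(3,1) | p2:(2,0)->(3,0)
Step 4: p0:(4,0)->(4,1) | p1:(3,1)->(4,1) | p2:(3,0)->(4,0)
Step 5: p0:(4,1)->(4,2) | p1:(4,1)->(4,2) | p2:(4,0)->(4,1)
Step 6: p0:(4,2)->(4,3) | p1:(4,2)->(4,3) | p2:(4,1)->(4,2)
Step 7: p0:(4,3)->(4,4)->EXIT | p1:(4,3)->(4,4)->EXIT | p2:(4,2)->(4,3)
Step 8: p0:escaped | p1:escaped | p2:(4,3)->(4,4)->EXIT
Exit steps: [7, 7, 8]
First to escape: p0 at step 7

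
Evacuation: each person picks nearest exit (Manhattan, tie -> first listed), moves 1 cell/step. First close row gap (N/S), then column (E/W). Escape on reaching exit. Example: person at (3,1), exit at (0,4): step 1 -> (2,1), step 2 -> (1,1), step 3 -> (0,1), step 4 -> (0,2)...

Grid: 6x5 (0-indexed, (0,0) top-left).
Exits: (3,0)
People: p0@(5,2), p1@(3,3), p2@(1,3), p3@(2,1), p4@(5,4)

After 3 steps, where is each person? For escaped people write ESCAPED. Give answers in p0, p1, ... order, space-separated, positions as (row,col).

Step 1: p0:(5,2)->(4,2) | p1:(3,3)->(3,2) | p2:(1,3)->(2,3) | p3:(2,1)->(3,1) | p4:(5,4)->(4,4)
Step 2: p0:(4,2)->(3,2) | p1:(3,2)->(3,1) | p2:(2,3)->(3,3) | p3:(3,1)->(3,0)->EXIT | p4:(4,4)->(3,4)
Step 3: p0:(3,2)->(3,1) | p1:(3,1)->(3,0)->EXIT | p2:(3,3)->(3,2) | p3:escaped | p4:(3,4)->(3,3)

(3,1) ESCAPED (3,2) ESCAPED (3,3)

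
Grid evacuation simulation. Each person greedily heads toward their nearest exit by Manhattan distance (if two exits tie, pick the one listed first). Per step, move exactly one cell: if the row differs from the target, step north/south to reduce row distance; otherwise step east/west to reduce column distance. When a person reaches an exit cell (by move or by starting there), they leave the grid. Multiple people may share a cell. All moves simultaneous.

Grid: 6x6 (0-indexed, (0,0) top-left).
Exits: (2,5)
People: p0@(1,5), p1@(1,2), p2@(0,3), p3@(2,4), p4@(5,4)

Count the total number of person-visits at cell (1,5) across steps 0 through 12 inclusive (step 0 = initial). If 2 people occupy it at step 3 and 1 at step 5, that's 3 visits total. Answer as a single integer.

Answer: 1

Derivation:
Step 0: p0@(1,5) p1@(1,2) p2@(0,3) p3@(2,4) p4@(5,4) -> at (1,5): 1 [p0], cum=1
Step 1: p0@ESC p1@(2,2) p2@(1,3) p3@ESC p4@(4,4) -> at (1,5): 0 [-], cum=1
Step 2: p0@ESC p1@(2,3) p2@(2,3) p3@ESC p4@(3,4) -> at (1,5): 0 [-], cum=1
Step 3: p0@ESC p1@(2,4) p2@(2,4) p3@ESC p4@(2,4) -> at (1,5): 0 [-], cum=1
Step 4: p0@ESC p1@ESC p2@ESC p3@ESC p4@ESC -> at (1,5): 0 [-], cum=1
Total visits = 1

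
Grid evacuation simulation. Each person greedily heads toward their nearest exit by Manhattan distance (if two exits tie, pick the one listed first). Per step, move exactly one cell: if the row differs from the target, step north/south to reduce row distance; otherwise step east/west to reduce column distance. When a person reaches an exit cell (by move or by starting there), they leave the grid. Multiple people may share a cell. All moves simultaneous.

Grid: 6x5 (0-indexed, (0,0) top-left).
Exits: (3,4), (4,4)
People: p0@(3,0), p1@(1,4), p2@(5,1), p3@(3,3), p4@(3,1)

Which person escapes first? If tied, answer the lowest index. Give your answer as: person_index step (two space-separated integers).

Answer: 3 1

Derivation:
Step 1: p0:(3,0)->(3,1) | p1:(1,4)->(2,4) | p2:(5,1)->(4,1) | p3:(3,3)->(3,4)->EXIT | p4:(3,1)->(3,2)
Step 2: p0:(3,1)->(3,2) | p1:(2,4)->(3,4)->EXIT | p2:(4,1)->(4,2) | p3:escaped | p4:(3,2)->(3,3)
Step 3: p0:(3,2)->(3,3) | p1:escaped | p2:(4,2)->(4,3) | p3:escaped | p4:(3,3)->(3,4)->EXIT
Step 4: p0:(3,3)->(3,4)->EXIT | p1:escaped | p2:(4,3)->(4,4)->EXIT | p3:escaped | p4:escaped
Exit steps: [4, 2, 4, 1, 3]
First to escape: p3 at step 1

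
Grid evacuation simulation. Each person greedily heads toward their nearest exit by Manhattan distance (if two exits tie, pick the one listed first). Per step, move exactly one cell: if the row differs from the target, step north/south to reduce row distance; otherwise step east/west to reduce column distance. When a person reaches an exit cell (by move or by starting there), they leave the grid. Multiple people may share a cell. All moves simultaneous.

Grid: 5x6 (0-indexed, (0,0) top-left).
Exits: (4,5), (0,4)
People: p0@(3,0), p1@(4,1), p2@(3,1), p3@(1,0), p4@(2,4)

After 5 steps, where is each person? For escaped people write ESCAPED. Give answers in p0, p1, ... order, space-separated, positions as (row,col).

Step 1: p0:(3,0)->(4,0) | p1:(4,1)->(4,2) | p2:(3,1)->(4,1) | p3:(1,0)->(0,0) | p4:(2,4)->(1,4)
Step 2: p0:(4,0)->(4,1) | p1:(4,2)->(4,3) | p2:(4,1)->(4,2) | p3:(0,0)->(0,1) | p4:(1,4)->(0,4)->EXIT
Step 3: p0:(4,1)->(4,2) | p1:(4,3)->(4,4) | p2:(4,2)->(4,3) | p3:(0,1)->(0,2) | p4:escaped
Step 4: p0:(4,2)->(4,3) | p1:(4,4)->(4,5)->EXIT | p2:(4,3)->(4,4) | p3:(0,2)->(0,3) | p4:escaped
Step 5: p0:(4,3)->(4,4) | p1:escaped | p2:(4,4)->(4,5)->EXIT | p3:(0,3)->(0,4)->EXIT | p4:escaped

(4,4) ESCAPED ESCAPED ESCAPED ESCAPED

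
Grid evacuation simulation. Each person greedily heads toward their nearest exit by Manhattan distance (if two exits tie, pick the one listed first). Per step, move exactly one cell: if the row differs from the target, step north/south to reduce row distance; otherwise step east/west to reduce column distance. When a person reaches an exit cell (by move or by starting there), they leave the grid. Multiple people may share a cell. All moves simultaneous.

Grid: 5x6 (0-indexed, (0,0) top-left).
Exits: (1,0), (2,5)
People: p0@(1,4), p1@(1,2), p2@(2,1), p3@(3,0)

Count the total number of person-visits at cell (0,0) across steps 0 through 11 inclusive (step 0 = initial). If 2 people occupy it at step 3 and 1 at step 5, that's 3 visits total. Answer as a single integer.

Step 0: p0@(1,4) p1@(1,2) p2@(2,1) p3@(3,0) -> at (0,0): 0 [-], cum=0
Step 1: p0@(2,4) p1@(1,1) p2@(1,1) p3@(2,0) -> at (0,0): 0 [-], cum=0
Step 2: p0@ESC p1@ESC p2@ESC p3@ESC -> at (0,0): 0 [-], cum=0
Total visits = 0

Answer: 0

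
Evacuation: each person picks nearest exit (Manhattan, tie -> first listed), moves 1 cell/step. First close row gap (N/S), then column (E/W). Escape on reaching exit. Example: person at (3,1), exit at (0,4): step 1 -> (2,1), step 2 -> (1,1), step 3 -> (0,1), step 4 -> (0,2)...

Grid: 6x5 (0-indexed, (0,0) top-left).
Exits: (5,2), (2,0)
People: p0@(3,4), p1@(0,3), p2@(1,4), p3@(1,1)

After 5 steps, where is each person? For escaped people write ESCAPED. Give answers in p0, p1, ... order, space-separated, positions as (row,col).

Step 1: p0:(3,4)->(4,4) | p1:(0,3)->(1,3) | p2:(1,4)->(2,4) | p3:(1,1)->(2,1)
Step 2: p0:(4,4)->(5,4) | p1:(1,3)->(2,3) | p2:(2,4)->(2,3) | p3:(2,1)->(2,0)->EXIT
Step 3: p0:(5,4)->(5,3) | p1:(2,3)->(2,2) | p2:(2,3)->(2,2) | p3:escaped
Step 4: p0:(5,3)->(5,2)->EXIT | p1:(2,2)->(2,1) | p2:(2,2)->(2,1) | p3:escaped
Step 5: p0:escaped | p1:(2,1)->(2,0)->EXIT | p2:(2,1)->(2,0)->EXIT | p3:escaped

ESCAPED ESCAPED ESCAPED ESCAPED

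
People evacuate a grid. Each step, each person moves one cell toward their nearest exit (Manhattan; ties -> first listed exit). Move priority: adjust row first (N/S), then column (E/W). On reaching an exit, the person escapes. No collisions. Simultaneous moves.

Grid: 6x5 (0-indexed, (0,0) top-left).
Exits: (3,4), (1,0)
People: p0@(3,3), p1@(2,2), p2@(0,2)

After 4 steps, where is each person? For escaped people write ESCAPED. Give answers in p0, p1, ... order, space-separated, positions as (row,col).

Step 1: p0:(3,3)->(3,4)->EXIT | p1:(2,2)->(3,2) | p2:(0,2)->(1,2)
Step 2: p0:escaped | p1:(3,2)->(3,3) | p2:(1,2)->(1,1)
Step 3: p0:escaped | p1:(3,3)->(3,4)->EXIT | p2:(1,1)->(1,0)->EXIT

ESCAPED ESCAPED ESCAPED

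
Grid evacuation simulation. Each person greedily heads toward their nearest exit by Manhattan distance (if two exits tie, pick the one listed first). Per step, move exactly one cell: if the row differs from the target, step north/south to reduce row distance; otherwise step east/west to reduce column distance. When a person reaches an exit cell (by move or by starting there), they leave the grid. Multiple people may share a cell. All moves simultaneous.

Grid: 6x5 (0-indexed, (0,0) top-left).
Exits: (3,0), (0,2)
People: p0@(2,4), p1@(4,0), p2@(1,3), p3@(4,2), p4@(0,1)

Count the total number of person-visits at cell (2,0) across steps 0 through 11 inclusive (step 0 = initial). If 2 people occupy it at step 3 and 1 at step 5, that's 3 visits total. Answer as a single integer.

Step 0: p0@(2,4) p1@(4,0) p2@(1,3) p3@(4,2) p4@(0,1) -> at (2,0): 0 [-], cum=0
Step 1: p0@(1,4) p1@ESC p2@(0,3) p3@(3,2) p4@ESC -> at (2,0): 0 [-], cum=0
Step 2: p0@(0,4) p1@ESC p2@ESC p3@(3,1) p4@ESC -> at (2,0): 0 [-], cum=0
Step 3: p0@(0,3) p1@ESC p2@ESC p3@ESC p4@ESC -> at (2,0): 0 [-], cum=0
Step 4: p0@ESC p1@ESC p2@ESC p3@ESC p4@ESC -> at (2,0): 0 [-], cum=0
Total visits = 0

Answer: 0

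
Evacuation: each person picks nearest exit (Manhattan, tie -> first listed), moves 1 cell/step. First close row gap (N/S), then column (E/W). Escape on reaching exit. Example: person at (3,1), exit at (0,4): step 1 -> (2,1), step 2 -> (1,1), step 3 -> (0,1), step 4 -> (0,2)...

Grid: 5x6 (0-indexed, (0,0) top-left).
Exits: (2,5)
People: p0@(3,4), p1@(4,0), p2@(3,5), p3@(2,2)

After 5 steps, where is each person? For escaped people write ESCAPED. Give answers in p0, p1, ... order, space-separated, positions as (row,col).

Step 1: p0:(3,4)->(2,4) | p1:(4,0)->(3,0) | p2:(3,5)->(2,5)->EXIT | p3:(2,2)->(2,3)
Step 2: p0:(2,4)->(2,5)->EXIT | p1:(3,0)->(2,0) | p2:escaped | p3:(2,3)->(2,4)
Step 3: p0:escaped | p1:(2,0)->(2,1) | p2:escaped | p3:(2,4)->(2,5)->EXIT
Step 4: p0:escaped | p1:(2,1)->(2,2) | p2:escaped | p3:escaped
Step 5: p0:escaped | p1:(2,2)->(2,3) | p2:escaped | p3:escaped

ESCAPED (2,3) ESCAPED ESCAPED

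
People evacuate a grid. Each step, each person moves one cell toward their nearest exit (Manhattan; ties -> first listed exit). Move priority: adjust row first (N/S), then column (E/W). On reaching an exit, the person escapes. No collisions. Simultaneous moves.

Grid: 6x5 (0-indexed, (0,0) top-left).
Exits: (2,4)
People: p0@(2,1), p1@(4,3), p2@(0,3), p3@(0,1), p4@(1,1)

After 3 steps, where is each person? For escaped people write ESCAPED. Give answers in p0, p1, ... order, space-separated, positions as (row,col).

Step 1: p0:(2,1)->(2,2) | p1:(4,3)->(3,3) | p2:(0,3)->(1,3) | p3:(0,1)->(1,1) | p4:(1,1)->(2,1)
Step 2: p0:(2,2)->(2,3) | p1:(3,3)->(2,3) | p2:(1,3)->(2,3) | p3:(1,1)->(2,1) | p4:(2,1)->(2,2)
Step 3: p0:(2,3)->(2,4)->EXIT | p1:(2,3)->(2,4)->EXIT | p2:(2,3)->(2,4)->EXIT | p3:(2,1)->(2,2) | p4:(2,2)->(2,3)

ESCAPED ESCAPED ESCAPED (2,2) (2,3)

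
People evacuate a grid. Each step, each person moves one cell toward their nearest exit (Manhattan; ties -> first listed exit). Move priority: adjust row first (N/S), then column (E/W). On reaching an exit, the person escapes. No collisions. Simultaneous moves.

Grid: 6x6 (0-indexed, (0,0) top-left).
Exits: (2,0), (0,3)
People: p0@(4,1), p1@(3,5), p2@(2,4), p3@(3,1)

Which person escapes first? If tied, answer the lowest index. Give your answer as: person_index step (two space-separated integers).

Step 1: p0:(4,1)->(3,1) | p1:(3,5)->(2,5) | p2:(2,4)->(1,4) | p3:(3,1)->(2,1)
Step 2: p0:(3,1)->(2,1) | p1:(2,5)->(1,5) | p2:(1,4)->(0,4) | p3:(2,1)->(2,0)->EXIT
Step 3: p0:(2,1)->(2,0)->EXIT | p1:(1,5)->(0,5) | p2:(0,4)->(0,3)->EXIT | p3:escaped
Step 4: p0:escaped | p1:(0,5)->(0,4) | p2:escaped | p3:escaped
Step 5: p0:escaped | p1:(0,4)->(0,3)->EXIT | p2:escaped | p3:escaped
Exit steps: [3, 5, 3, 2]
First to escape: p3 at step 2

Answer: 3 2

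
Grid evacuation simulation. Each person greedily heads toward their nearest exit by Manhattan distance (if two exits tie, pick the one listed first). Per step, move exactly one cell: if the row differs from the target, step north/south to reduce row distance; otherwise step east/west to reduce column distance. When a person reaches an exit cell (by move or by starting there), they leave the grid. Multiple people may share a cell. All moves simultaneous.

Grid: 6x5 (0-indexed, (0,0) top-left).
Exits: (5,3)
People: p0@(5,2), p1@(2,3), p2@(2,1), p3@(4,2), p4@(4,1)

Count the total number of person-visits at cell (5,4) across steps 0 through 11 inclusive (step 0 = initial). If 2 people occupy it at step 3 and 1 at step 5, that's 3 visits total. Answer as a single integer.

Step 0: p0@(5,2) p1@(2,3) p2@(2,1) p3@(4,2) p4@(4,1) -> at (5,4): 0 [-], cum=0
Step 1: p0@ESC p1@(3,3) p2@(3,1) p3@(5,2) p4@(5,1) -> at (5,4): 0 [-], cum=0
Step 2: p0@ESC p1@(4,3) p2@(4,1) p3@ESC p4@(5,2) -> at (5,4): 0 [-], cum=0
Step 3: p0@ESC p1@ESC p2@(5,1) p3@ESC p4@ESC -> at (5,4): 0 [-], cum=0
Step 4: p0@ESC p1@ESC p2@(5,2) p3@ESC p4@ESC -> at (5,4): 0 [-], cum=0
Step 5: p0@ESC p1@ESC p2@ESC p3@ESC p4@ESC -> at (5,4): 0 [-], cum=0
Total visits = 0

Answer: 0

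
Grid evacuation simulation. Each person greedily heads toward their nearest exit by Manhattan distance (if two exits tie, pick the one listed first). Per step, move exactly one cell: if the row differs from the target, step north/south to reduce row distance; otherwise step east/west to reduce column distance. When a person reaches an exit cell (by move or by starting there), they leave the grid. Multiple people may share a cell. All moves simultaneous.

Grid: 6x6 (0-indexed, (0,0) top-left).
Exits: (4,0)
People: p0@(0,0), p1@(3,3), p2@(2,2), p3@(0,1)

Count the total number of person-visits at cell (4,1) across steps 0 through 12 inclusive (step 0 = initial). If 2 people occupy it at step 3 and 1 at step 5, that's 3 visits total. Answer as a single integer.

Answer: 3

Derivation:
Step 0: p0@(0,0) p1@(3,3) p2@(2,2) p3@(0,1) -> at (4,1): 0 [-], cum=0
Step 1: p0@(1,0) p1@(4,3) p2@(3,2) p3@(1,1) -> at (4,1): 0 [-], cum=0
Step 2: p0@(2,0) p1@(4,2) p2@(4,2) p3@(2,1) -> at (4,1): 0 [-], cum=0
Step 3: p0@(3,0) p1@(4,1) p2@(4,1) p3@(3,1) -> at (4,1): 2 [p1,p2], cum=2
Step 4: p0@ESC p1@ESC p2@ESC p3@(4,1) -> at (4,1): 1 [p3], cum=3
Step 5: p0@ESC p1@ESC p2@ESC p3@ESC -> at (4,1): 0 [-], cum=3
Total visits = 3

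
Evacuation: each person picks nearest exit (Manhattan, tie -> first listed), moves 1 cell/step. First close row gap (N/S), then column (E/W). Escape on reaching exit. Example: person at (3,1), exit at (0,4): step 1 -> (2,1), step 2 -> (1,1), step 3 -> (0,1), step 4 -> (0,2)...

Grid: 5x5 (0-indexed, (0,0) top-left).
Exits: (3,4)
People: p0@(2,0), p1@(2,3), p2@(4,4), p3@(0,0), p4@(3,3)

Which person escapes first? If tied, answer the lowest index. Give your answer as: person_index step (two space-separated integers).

Answer: 2 1

Derivation:
Step 1: p0:(2,0)->(3,0) | p1:(2,3)->(3,3) | p2:(4,4)->(3,4)->EXIT | p3:(0,0)->(1,0) | p4:(3,3)->(3,4)->EXIT
Step 2: p0:(3,0)->(3,1) | p1:(3,3)->(3,4)->EXIT | p2:escaped | p3:(1,0)->(2,0) | p4:escaped
Step 3: p0:(3,1)->(3,2) | p1:escaped | p2:escaped | p3:(2,0)->(3,0) | p4:escaped
Step 4: p0:(3,2)->(3,3) | p1:escaped | p2:escaped | p3:(3,0)->(3,1) | p4:escaped
Step 5: p0:(3,3)->(3,4)->EXIT | p1:escaped | p2:escaped | p3:(3,1)->(3,2) | p4:escaped
Step 6: p0:escaped | p1:escaped | p2:escaped | p3:(3,2)->(3,3) | p4:escaped
Step 7: p0:escaped | p1:escaped | p2:escaped | p3:(3,3)->(3,4)->EXIT | p4:escaped
Exit steps: [5, 2, 1, 7, 1]
First to escape: p2 at step 1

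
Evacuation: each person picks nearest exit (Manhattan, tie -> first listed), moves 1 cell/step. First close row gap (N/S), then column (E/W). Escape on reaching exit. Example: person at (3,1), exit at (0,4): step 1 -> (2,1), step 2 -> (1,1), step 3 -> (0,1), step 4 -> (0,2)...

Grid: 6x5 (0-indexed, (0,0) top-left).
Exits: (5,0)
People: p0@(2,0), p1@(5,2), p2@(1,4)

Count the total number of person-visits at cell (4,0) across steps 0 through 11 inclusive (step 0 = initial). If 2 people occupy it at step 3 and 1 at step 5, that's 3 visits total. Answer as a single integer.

Answer: 1

Derivation:
Step 0: p0@(2,0) p1@(5,2) p2@(1,4) -> at (4,0): 0 [-], cum=0
Step 1: p0@(3,0) p1@(5,1) p2@(2,4) -> at (4,0): 0 [-], cum=0
Step 2: p0@(4,0) p1@ESC p2@(3,4) -> at (4,0): 1 [p0], cum=1
Step 3: p0@ESC p1@ESC p2@(4,4) -> at (4,0): 0 [-], cum=1
Step 4: p0@ESC p1@ESC p2@(5,4) -> at (4,0): 0 [-], cum=1
Step 5: p0@ESC p1@ESC p2@(5,3) -> at (4,0): 0 [-], cum=1
Step 6: p0@ESC p1@ESC p2@(5,2) -> at (4,0): 0 [-], cum=1
Step 7: p0@ESC p1@ESC p2@(5,1) -> at (4,0): 0 [-], cum=1
Step 8: p0@ESC p1@ESC p2@ESC -> at (4,0): 0 [-], cum=1
Total visits = 1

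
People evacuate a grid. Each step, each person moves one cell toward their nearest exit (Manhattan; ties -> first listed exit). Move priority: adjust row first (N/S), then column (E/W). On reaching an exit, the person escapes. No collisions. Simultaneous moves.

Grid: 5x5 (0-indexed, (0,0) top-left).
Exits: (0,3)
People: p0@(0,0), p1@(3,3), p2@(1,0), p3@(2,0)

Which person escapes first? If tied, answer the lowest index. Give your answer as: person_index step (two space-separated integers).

Answer: 0 3

Derivation:
Step 1: p0:(0,0)->(0,1) | p1:(3,3)->(2,3) | p2:(1,0)->(0,0) | p3:(2,0)->(1,0)
Step 2: p0:(0,1)->(0,2) | p1:(2,3)->(1,3) | p2:(0,0)->(0,1) | p3:(1,0)->(0,0)
Step 3: p0:(0,2)->(0,3)->EXIT | p1:(1,3)->(0,3)->EXIT | p2:(0,1)->(0,2) | p3:(0,0)->(0,1)
Step 4: p0:escaped | p1:escaped | p2:(0,2)->(0,3)->EXIT | p3:(0,1)->(0,2)
Step 5: p0:escaped | p1:escaped | p2:escaped | p3:(0,2)->(0,3)->EXIT
Exit steps: [3, 3, 4, 5]
First to escape: p0 at step 3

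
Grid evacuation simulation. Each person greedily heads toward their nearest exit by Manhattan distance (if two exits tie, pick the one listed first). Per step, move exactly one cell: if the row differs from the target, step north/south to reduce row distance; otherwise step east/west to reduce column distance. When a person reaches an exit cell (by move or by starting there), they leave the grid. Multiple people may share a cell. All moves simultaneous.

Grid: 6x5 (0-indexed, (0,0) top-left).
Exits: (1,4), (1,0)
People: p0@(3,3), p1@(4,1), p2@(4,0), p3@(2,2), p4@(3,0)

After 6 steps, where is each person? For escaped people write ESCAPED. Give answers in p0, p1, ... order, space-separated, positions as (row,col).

Step 1: p0:(3,3)->(2,3) | p1:(4,1)->(3,1) | p2:(4,0)->(3,0) | p3:(2,2)->(1,2) | p4:(3,0)->(2,0)
Step 2: p0:(2,3)->(1,3) | p1:(3,1)->(2,1) | p2:(3,0)->(2,0) | p3:(1,2)->(1,3) | p4:(2,0)->(1,0)->EXIT
Step 3: p0:(1,3)->(1,4)->EXIT | p1:(2,1)->(1,1) | p2:(2,0)->(1,0)->EXIT | p3:(1,3)->(1,4)->EXIT | p4:escaped
Step 4: p0:escaped | p1:(1,1)->(1,0)->EXIT | p2:escaped | p3:escaped | p4:escaped

ESCAPED ESCAPED ESCAPED ESCAPED ESCAPED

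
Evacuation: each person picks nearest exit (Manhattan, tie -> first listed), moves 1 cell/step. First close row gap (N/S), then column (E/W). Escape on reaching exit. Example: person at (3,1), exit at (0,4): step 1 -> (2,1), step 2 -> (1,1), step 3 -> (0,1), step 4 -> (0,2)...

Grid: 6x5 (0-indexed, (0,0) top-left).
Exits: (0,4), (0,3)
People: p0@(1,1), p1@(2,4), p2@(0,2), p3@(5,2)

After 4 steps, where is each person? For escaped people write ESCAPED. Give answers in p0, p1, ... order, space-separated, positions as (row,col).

Step 1: p0:(1,1)->(0,1) | p1:(2,4)->(1,4) | p2:(0,2)->(0,3)->EXIT | p3:(5,2)->(4,2)
Step 2: p0:(0,1)->(0,2) | p1:(1,4)->(0,4)->EXIT | p2:escaped | p3:(4,2)->(3,2)
Step 3: p0:(0,2)->(0,3)->EXIT | p1:escaped | p2:escaped | p3:(3,2)->(2,2)
Step 4: p0:escaped | p1:escaped | p2:escaped | p3:(2,2)->(1,2)

ESCAPED ESCAPED ESCAPED (1,2)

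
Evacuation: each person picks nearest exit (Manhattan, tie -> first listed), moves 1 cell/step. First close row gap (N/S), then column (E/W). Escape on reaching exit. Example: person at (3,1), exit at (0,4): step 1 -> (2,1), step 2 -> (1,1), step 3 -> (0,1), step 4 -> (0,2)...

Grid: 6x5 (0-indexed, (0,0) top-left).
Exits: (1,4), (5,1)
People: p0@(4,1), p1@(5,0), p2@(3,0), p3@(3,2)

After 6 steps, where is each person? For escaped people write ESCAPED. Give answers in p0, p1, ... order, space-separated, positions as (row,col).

Step 1: p0:(4,1)->(5,1)->EXIT | p1:(5,0)->(5,1)->EXIT | p2:(3,0)->(4,0) | p3:(3,2)->(4,2)
Step 2: p0:escaped | p1:escaped | p2:(4,0)->(5,0) | p3:(4,2)->(5,2)
Step 3: p0:escaped | p1:escaped | p2:(5,0)->(5,1)->EXIT | p3:(5,2)->(5,1)->EXIT

ESCAPED ESCAPED ESCAPED ESCAPED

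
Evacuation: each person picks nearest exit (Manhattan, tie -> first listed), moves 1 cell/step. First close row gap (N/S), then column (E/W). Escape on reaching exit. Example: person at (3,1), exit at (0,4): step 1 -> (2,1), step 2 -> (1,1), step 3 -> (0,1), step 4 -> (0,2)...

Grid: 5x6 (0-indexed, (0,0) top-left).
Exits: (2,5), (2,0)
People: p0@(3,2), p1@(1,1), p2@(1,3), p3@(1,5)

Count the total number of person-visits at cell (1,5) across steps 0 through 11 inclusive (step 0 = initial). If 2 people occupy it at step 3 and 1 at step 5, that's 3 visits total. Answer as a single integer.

Answer: 1

Derivation:
Step 0: p0@(3,2) p1@(1,1) p2@(1,3) p3@(1,5) -> at (1,5): 1 [p3], cum=1
Step 1: p0@(2,2) p1@(2,1) p2@(2,3) p3@ESC -> at (1,5): 0 [-], cum=1
Step 2: p0@(2,1) p1@ESC p2@(2,4) p3@ESC -> at (1,5): 0 [-], cum=1
Step 3: p0@ESC p1@ESC p2@ESC p3@ESC -> at (1,5): 0 [-], cum=1
Total visits = 1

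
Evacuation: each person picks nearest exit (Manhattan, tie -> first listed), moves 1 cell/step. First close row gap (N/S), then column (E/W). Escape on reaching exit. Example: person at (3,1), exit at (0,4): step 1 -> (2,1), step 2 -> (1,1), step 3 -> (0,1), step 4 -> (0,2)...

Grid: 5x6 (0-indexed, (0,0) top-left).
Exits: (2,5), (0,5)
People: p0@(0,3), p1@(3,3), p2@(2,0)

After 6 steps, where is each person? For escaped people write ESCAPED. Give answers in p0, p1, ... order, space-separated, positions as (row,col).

Step 1: p0:(0,3)->(0,4) | p1:(3,3)->(2,3) | p2:(2,0)->(2,1)
Step 2: p0:(0,4)->(0,5)->EXIT | p1:(2,3)->(2,4) | p2:(2,1)->(2,2)
Step 3: p0:escaped | p1:(2,4)->(2,5)->EXIT | p2:(2,2)->(2,3)
Step 4: p0:escaped | p1:escaped | p2:(2,3)->(2,4)
Step 5: p0:escaped | p1:escaped | p2:(2,4)->(2,5)->EXIT

ESCAPED ESCAPED ESCAPED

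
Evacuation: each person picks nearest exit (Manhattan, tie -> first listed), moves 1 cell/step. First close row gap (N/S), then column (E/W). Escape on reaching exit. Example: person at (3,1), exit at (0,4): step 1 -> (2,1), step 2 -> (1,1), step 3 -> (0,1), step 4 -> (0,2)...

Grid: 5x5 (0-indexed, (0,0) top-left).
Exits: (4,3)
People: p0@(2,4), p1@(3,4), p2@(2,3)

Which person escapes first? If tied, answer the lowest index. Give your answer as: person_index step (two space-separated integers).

Step 1: p0:(2,4)->(3,4) | p1:(3,4)->(4,4) | p2:(2,3)->(3,3)
Step 2: p0:(3,4)->(4,4) | p1:(4,4)->(4,3)->EXIT | p2:(3,3)->(4,3)->EXIT
Step 3: p0:(4,4)->(4,3)->EXIT | p1:escaped | p2:escaped
Exit steps: [3, 2, 2]
First to escape: p1 at step 2

Answer: 1 2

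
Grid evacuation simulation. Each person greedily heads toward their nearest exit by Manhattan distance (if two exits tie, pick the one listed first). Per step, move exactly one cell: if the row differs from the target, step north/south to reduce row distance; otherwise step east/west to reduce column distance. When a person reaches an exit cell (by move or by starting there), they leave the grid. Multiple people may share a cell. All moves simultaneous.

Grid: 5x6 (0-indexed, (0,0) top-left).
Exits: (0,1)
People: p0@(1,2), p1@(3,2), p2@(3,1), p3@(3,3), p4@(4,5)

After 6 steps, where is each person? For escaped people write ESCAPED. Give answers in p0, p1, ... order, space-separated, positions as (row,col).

Step 1: p0:(1,2)->(0,2) | p1:(3,2)->(2,2) | p2:(3,1)->(2,1) | p3:(3,3)->(2,3) | p4:(4,5)->(3,5)
Step 2: p0:(0,2)->(0,1)->EXIT | p1:(2,2)->(1,2) | p2:(2,1)->(1,1) | p3:(2,3)->(1,3) | p4:(3,5)->(2,5)
Step 3: p0:escaped | p1:(1,2)->(0,2) | p2:(1,1)->(0,1)->EXIT | p3:(1,3)->(0,3) | p4:(2,5)->(1,5)
Step 4: p0:escaped | p1:(0,2)->(0,1)->EXIT | p2:escaped | p3:(0,3)->(0,2) | p4:(1,5)->(0,5)
Step 5: p0:escaped | p1:escaped | p2:escaped | p3:(0,2)->(0,1)->EXIT | p4:(0,5)->(0,4)
Step 6: p0:escaped | p1:escaped | p2:escaped | p3:escaped | p4:(0,4)->(0,3)

ESCAPED ESCAPED ESCAPED ESCAPED (0,3)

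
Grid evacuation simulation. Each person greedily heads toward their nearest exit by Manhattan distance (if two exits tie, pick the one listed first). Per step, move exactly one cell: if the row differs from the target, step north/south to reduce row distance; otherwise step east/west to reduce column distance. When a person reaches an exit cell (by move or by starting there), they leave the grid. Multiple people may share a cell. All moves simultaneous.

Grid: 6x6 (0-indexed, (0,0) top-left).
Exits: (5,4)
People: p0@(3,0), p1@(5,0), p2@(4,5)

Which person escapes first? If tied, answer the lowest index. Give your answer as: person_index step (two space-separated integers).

Answer: 2 2

Derivation:
Step 1: p0:(3,0)->(4,0) | p1:(5,0)->(5,1) | p2:(4,5)->(5,5)
Step 2: p0:(4,0)->(5,0) | p1:(5,1)->(5,2) | p2:(5,5)->(5,4)->EXIT
Step 3: p0:(5,0)->(5,1) | p1:(5,2)->(5,3) | p2:escaped
Step 4: p0:(5,1)->(5,2) | p1:(5,3)->(5,4)->EXIT | p2:escaped
Step 5: p0:(5,2)->(5,3) | p1:escaped | p2:escaped
Step 6: p0:(5,3)->(5,4)->EXIT | p1:escaped | p2:escaped
Exit steps: [6, 4, 2]
First to escape: p2 at step 2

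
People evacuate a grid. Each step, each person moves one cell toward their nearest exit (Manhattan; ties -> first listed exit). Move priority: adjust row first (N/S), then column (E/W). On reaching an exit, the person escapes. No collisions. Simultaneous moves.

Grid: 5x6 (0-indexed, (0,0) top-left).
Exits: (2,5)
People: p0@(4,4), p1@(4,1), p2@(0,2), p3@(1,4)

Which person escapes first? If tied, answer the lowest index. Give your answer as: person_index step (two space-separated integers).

Step 1: p0:(4,4)->(3,4) | p1:(4,1)->(3,1) | p2:(0,2)->(1,2) | p3:(1,4)->(2,4)
Step 2: p0:(3,4)->(2,4) | p1:(3,1)->(2,1) | p2:(1,2)->(2,2) | p3:(2,4)->(2,5)->EXIT
Step 3: p0:(2,4)->(2,5)->EXIT | p1:(2,1)->(2,2) | p2:(2,2)->(2,3) | p3:escaped
Step 4: p0:escaped | p1:(2,2)->(2,3) | p2:(2,3)->(2,4) | p3:escaped
Step 5: p0:escaped | p1:(2,3)->(2,4) | p2:(2,4)->(2,5)->EXIT | p3:escaped
Step 6: p0:escaped | p1:(2,4)->(2,5)->EXIT | p2:escaped | p3:escaped
Exit steps: [3, 6, 5, 2]
First to escape: p3 at step 2

Answer: 3 2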